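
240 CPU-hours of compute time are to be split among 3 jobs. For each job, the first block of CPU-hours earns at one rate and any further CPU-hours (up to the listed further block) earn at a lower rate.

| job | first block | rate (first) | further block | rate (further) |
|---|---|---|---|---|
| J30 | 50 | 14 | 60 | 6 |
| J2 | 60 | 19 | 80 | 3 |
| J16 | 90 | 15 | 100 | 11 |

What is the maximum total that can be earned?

Treat each block as its own option and order by rate: J2/T1 19 > J16/T1 15 > J30/T1 14 > J16/T2 11 > J30/T2 6 > J2/T2 3.
J2/T1 (19): +60 — 180 left.
J16/T1 (15): +90 — 90 left.
J30/T1 (14): +50 — 40 left.
40 remain; put them into J16 T2 at 11.
Total = 19×60 + 15×90 + 14×50 + 11×40 = 3630.

3630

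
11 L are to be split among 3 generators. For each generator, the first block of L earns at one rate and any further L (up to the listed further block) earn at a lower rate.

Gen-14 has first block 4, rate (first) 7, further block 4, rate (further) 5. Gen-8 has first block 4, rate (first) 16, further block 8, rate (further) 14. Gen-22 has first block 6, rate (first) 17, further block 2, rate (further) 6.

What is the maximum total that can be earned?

Treat each block as its own option and order by rate: Gen-22/first 17 > Gen-8/first 16 > Gen-8/second 14 > Gen-14/first 7 > Gen-22/second 6 > Gen-14/second 5.
Gen-22 first at 17: fill all 6 — 5 left.
Fill Gen-8 first block (4 at 16) — 1 left.
Gen-8 second at 14: only 1 left, fill 1.
Total = 17×6 + 16×4 + 14×1 = 180.

180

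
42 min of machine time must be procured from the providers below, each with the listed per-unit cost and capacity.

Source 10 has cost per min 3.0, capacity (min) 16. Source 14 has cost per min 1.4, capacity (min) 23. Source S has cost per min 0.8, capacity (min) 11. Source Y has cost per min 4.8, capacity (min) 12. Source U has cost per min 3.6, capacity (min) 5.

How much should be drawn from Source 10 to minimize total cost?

Cheapest first:
Take 11 from Source S at 0.8 — need 31 more.
Source 14 at 1.4: take all 23 min — 8 still needed.
Take 8 from Source 10 at 3.0 to finish.
Source U, Source Y: unused.

8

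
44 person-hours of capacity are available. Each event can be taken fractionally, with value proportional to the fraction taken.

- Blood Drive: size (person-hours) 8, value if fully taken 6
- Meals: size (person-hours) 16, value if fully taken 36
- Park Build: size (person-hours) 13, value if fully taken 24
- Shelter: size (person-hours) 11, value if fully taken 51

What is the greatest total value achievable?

114

Best value per unit of size first: Shelter 51/11≈4.64, Meals 36/16≈2.25, Park Build 24/13≈1.85, Blood Drive 6/8≈0.75.
Shelter: take in full, 11 person-hours for value 51 ; 33 left.
Meals: take in full, 16 person-hours for value 36 ; 17 left.
Park Build: take in full, 13 person-hours for value 24 ; 4 left.
Fill the last 4 person-hours with part of Blood Drive: 4/8 of it earns 3.
Total value = 114.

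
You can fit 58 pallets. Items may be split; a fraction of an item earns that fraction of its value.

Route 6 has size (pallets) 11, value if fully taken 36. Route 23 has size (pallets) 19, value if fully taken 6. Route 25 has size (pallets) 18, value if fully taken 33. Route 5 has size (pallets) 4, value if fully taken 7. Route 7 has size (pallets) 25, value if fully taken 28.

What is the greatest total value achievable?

104

Sort by value density: Route 6 36/11≈3.27, Route 25 33/18≈1.83, Route 5 7/4≈1.75, Route 7 28/25≈1.12, Route 23 6/19≈0.316.
Take all of Route 6 (11 pallets, value 36) ; 47 pallets left.
Route 25: take in full, 18 pallets for value 33 ; 29 left.
Take all of Route 5 (4 pallets, value 7) ; 25 pallets left.
All 25 pallets of Route 7 fit (value 28) ; 0 remain.
Total value = 104.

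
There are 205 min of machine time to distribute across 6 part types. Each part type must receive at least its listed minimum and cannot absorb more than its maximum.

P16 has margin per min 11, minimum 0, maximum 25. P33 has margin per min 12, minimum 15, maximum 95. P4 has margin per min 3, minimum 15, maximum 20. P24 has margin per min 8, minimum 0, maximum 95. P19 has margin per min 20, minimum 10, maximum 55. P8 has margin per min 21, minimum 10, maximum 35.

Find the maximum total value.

3075

Meeting every minimum uses 0+15+15+0+10+10 = 50 min, leaving 155.
Highest margin per min first: P8 21 > P19 20 > P33 12 > P16 11 > P24 8 > P4 3.
P8: +25 to 35 (cap) ; 130 left.
Give P19 45 more to hit its cap of 55 ; 85 left.
Give P33 80 more to hit its cap of 95 ; 5 left.
P16 has room for 25 more but only 5 remain, so it gets 5.
Total = 11×5 + 12×95 + 3×15 + 20×55 + 21×35 = 3075.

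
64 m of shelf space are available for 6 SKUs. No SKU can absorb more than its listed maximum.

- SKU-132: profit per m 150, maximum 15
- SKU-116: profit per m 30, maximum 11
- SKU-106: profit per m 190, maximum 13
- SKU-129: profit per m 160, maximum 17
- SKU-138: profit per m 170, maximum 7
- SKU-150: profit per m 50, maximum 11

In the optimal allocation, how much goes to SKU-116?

Highest profit per m first: SKU-106 190 > SKU-138 170 > SKU-129 160 > SKU-132 150 > SKU-150 50 > SKU-116 30.
SKU-106 takes 13 to reach its cap of 13 → 51 left.
Give SKU-138 7 to hit its cap of 7 → 44 left.
SKU-129 takes 17 to reach its cap of 17 → 27 left.
Give SKU-132 15 to hit its cap of 15 → 12 left.
SKU-150 takes 11 to reach its cap of 11 → 1 left.
SKU-116 has room for 11 but only 1 remain, so it gets 1.

1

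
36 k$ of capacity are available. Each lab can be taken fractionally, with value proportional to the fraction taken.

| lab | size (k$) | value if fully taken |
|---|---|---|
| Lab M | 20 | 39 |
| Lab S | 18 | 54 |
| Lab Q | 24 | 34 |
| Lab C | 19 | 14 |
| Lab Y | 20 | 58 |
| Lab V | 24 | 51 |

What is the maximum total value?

Best value per unit of size first: Lab S 54/18≈3, Lab Y 58/20≈2.9, Lab V 51/24≈2.12, Lab M 39/20≈1.95, Lab Q 34/24≈1.42, Lab C 14/19≈0.737.
Take all of Lab S (18 k$, value 54) ; 18 k$ left.
Fill the last 18 k$ with part of Lab Y: 18/20 of it earns 52.2.
Total value = 106.2.

106.2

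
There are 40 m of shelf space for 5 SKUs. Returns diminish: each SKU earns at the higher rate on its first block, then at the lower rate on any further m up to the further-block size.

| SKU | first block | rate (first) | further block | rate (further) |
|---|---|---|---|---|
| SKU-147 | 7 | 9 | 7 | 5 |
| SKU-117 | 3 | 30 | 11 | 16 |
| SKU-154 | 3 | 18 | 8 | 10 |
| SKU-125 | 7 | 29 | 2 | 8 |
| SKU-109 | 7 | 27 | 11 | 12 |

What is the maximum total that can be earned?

820

Order all 10 blocks by rate: SKU-117/T1 30 > SKU-125/T1 29 > SKU-109/T1 27 > SKU-154/T1 18 > SKU-117/T2 16 > SKU-109/T2 12 > SKU-154/T2 10 > SKU-147/T1 9 > SKU-125/T2 8 > SKU-147/T2 5.
SKU-117 T1 at 30: fill all 3 — 37 left.
SKU-125 T1 at 29: fill all 7 — 30 left.
SKU-109 T1 at 27: fill all 7 — 23 left.
SKU-154/T1 (18): +3 — 20 left.
Fill SKU-117 T2 block (11 at 16) — 9 left.
SKU-109 T2 at 12: only 9 left, fill 9.
Total = 30×3 + 29×7 + 27×7 + 18×3 + 16×11 + 12×9 = 820.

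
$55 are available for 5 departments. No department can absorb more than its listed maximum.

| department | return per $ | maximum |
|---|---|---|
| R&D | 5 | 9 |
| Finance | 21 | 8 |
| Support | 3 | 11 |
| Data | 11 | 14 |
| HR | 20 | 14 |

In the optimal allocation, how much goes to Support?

10

Rank by return per $: Finance 21 > HR 20 > Data 11 > R&D 5 > Support 3.
Finance: +8 to 8 (cap) — 47 left.
HR: +14 to 14 (cap) — 33 left.
Data: +14 to 14 (cap) — 19 left.
R&D takes 9 to reach its cap of 9 — 10 left.
Only 10 left; Support takes them to reach 10.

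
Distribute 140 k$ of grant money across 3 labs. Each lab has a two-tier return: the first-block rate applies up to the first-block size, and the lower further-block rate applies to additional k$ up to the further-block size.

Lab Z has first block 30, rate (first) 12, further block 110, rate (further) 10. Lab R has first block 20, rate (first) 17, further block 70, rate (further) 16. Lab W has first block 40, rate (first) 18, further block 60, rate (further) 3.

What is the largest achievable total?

2300

Treat each block as its own option and order by rate: Lab W/first 18 > Lab R/first 17 > Lab R/second 16 > Lab Z/first 12 > Lab Z/second 10 > Lab W/second 3.
Lab W first at 18: fill all 40 → 100 left.
Lab R/first (17): +20 → 80 left.
Lab R/second (16): +70 → 10 left.
Lab Z/first: +10 of 30 at 12; pool empty.
Total = 18×40 + 17×20 + 16×70 + 12×10 = 2300.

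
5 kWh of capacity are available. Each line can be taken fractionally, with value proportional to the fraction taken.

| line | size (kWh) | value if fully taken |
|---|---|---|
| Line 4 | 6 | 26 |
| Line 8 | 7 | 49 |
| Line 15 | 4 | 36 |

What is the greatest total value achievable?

43

Rank by value-to-size ratio: Line 15 36/4≈9, Line 8 49/7≈7, Line 4 26/6≈4.33.
Take all of Line 15 (4 kWh, value 36) ; 1 kWh left.
Fill the last 1 kWh with part of Line 8: 1/7 of it earns 7.
Total value = 43.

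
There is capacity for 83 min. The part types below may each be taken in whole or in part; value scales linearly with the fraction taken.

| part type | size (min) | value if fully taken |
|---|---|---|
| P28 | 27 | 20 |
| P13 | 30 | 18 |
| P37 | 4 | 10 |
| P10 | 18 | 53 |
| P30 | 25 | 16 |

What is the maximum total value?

Sort by value density: P10 53/18≈2.94, P37 10/4≈2.5, P28 20/27≈0.741, P30 16/25≈0.64, P13 18/30≈0.6.
P10: take in full, 18 min for value 53 ; 65 left.
Take all of P37 (4 min, value 10) ; 61 min left.
P28: take in full, 27 min for value 20 ; 34 left.
P30: take in full, 25 min for value 16 ; 9 left.
Fill the last 9 min with part of P13: 9/30 of it earns 5.4.
Total value = 104.4.

104.4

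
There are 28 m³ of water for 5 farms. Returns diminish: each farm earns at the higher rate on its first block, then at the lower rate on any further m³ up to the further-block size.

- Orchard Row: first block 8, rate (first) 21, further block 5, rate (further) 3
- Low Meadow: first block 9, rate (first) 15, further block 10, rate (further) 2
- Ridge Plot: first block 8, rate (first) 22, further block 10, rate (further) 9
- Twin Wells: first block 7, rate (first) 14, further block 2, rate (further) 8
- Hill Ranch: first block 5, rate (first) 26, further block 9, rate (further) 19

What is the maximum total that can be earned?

Order all 10 blocks by rate: Hill Ranch/T1 26 > Ridge Plot/T1 22 > Orchard Row/T1 21 > Hill Ranch/T2 19 > Low Meadow/T1 15 > Twin Wells/T1 14 > Ridge Plot/T2 9 > Twin Wells/T2 8 > Orchard Row/T2 3 > Low Meadow/T2 2.
Fill Hill Ranch T1 block (5 at 26) ; 23 left.
Ridge Plot T1 at 22: fill all 8 ; 15 left.
Fill Orchard Row T1 block (8 at 21) ; 7 left.
7 remain; put them into Hill Ranch T2 at 19.
Total = 26×5 + 22×8 + 21×8 + 19×7 = 607.

607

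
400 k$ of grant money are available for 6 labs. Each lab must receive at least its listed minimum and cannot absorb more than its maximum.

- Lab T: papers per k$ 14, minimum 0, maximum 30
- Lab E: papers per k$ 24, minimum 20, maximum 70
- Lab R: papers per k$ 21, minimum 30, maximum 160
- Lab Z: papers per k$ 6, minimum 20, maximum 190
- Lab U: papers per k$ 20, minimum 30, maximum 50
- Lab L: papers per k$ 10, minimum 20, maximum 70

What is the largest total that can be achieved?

Meeting every minimum uses 0+20+30+20+30+20 = 120 k$, leaving 280.
Order the labs by papers per k$: Lab E 24 > Lab R 21 > Lab U 20 > Lab T 14 > Lab L 10 > Lab Z 6.
Give Lab E 50 more to hit its cap of 70 → 230 left.
Lab R takes 130 more to reach its cap of 160 → 100 left.
Lab U takes 20 more to reach its cap of 50 → 80 left.
Lab T: +30 to 30 (cap) → 50 left.
Lab L: +50 to 70 (cap) → 0 left.
Total = 14×30 + 24×70 + 21×160 + 6×20 + 20×50 + 10×70 = 7280.

7280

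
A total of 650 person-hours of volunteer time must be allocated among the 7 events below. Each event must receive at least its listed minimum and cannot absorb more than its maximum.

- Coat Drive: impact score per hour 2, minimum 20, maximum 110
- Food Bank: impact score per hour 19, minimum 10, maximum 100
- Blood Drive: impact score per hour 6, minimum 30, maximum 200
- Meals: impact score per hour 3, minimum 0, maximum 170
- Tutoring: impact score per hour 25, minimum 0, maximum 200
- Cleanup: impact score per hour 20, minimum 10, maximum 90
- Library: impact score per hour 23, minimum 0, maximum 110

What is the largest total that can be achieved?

12050

Meeting every minimum uses 20+10+30+0+0+10+0 = 70 person-hours, leaving 580.
Highest impact score per hour first: Tutoring 25 > Library 23 > Cleanup 20 > Food Bank 19 > Blood Drive 6 > Meals 3 > Coat Drive 2.
Tutoring takes 200 more to reach its cap of 200 → 380 left.
Library takes 110 more to reach its cap of 110 → 270 left.
Cleanup takes 80 more to reach its cap of 90 → 190 left.
Give Food Bank 90 more to hit its cap of 100 → 100 left.
Only 100 left; Blood Drive takes them to reach 130.
Total = 2×20 + 19×100 + 6×130 + 25×200 + 20×90 + 23×110 = 12050.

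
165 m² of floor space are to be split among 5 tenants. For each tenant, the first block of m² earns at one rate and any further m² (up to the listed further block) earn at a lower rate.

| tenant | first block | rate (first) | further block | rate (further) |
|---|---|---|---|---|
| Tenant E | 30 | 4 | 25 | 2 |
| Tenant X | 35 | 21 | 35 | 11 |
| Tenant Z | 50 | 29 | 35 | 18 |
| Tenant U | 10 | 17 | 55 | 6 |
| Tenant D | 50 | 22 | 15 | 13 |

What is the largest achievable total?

Treat each block as its own option and order by rate: Tenant Z/T1 29 > Tenant D/T1 22 > Tenant X/T1 21 > Tenant Z/T2 18 > Tenant U/T1 17 > Tenant D/T2 13 > Tenant X/T2 11 > Tenant U/T2 6 > Tenant E/T1 4 > Tenant E/T2 2.
Fill Tenant Z T1 block (50 at 29) — 115 left.
Tenant D/T1 (22): +50 — 65 left.
Tenant X T1 at 21: fill all 35 — 30 left.
Tenant Z T2 at 18: only 30 left, fill 30.
Total = 29×50 + 22×50 + 21×35 + 18×30 = 3825.

3825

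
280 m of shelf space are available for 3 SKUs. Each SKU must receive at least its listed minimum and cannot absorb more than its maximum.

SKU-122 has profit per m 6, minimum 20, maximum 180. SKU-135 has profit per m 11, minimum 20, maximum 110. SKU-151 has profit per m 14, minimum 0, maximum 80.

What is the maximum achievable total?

2870

Meeting every minimum uses 20+20+0 = 40 m, leaving 240.
Rank by profit per m: SKU-151 14 > SKU-135 11 > SKU-122 6.
SKU-151 takes 80 more to reach its cap of 80 ; 160 left.
SKU-135 takes 90 more to reach its cap of 110 ; 70 left.
SKU-122 has room for 160 more but only 70 remain, so it gets 90.
Total = 6×90 + 11×110 + 14×80 = 2870.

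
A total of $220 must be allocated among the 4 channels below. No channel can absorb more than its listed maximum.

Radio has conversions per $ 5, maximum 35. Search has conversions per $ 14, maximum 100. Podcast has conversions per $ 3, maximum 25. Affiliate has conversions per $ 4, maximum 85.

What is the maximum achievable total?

Order the channels by conversions per $: Search 14 > Radio 5 > Affiliate 4 > Podcast 3.
Search takes 100 to reach its cap of 100 → 120 left.
Radio: +35 to 35 (cap) → 85 left.
Give Affiliate 85 to hit its cap of 85 → 0 left.
Total = 5×35 + 14×100 + 4×85 = 1915.

1915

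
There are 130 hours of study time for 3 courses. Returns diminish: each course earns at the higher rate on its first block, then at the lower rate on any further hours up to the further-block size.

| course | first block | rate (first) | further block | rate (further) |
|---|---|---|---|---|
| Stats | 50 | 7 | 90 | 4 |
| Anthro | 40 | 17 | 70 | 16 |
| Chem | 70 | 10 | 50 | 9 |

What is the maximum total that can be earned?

Order all 6 blocks by rate: Anthro/T1 17 > Anthro/T2 16 > Chem/T1 10 > Chem/T2 9 > Stats/T1 7 > Stats/T2 4.
Anthro T1 at 17: fill all 40 → 90 left.
Anthro T2 at 16: fill all 70 → 20 left.
Chem/T1: +20 of 70 at 10; pool empty.
Total = 17×40 + 16×70 + 10×20 = 2000.

2000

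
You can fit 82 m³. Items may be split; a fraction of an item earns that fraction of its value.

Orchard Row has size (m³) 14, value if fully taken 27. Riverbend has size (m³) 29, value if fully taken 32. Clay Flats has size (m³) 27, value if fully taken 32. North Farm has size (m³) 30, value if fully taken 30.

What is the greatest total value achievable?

103

Sort by value density: Orchard Row 27/14≈1.93, Clay Flats 32/27≈1.19, Riverbend 32/29≈1.1, North Farm 30/30≈1.
All 14 m³ of Orchard Row fit (value 27) → 68 remain.
Clay Flats: take in full, 27 m³ for value 32 → 41 left.
Take all of Riverbend (29 m³, value 32) → 12 m³ left.
Fill the last 12 m³ with part of North Farm: 12/30 of it earns 12.
Total value = 103.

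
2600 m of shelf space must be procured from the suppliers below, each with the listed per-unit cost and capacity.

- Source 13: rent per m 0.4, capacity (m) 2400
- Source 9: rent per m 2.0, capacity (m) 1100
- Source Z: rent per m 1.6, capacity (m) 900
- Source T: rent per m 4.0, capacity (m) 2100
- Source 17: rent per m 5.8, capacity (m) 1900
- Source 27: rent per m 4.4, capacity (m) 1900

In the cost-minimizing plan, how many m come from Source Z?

Use suppliers in increasing cost order.
Take 2400 from Source 13 at 0.4 — need 200 more.
Source Z (1.6): take the remaining 200 — done.
Source 9, Source T, Source 27, Source 17: unused.

200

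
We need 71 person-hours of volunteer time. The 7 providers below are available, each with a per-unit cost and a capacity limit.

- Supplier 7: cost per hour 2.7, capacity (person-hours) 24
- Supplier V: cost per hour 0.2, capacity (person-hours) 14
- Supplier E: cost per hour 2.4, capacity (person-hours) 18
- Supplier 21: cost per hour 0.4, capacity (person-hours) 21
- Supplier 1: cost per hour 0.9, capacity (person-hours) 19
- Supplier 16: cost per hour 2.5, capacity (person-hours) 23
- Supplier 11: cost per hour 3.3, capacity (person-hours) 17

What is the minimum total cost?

69.1

Use providers in increasing cost order.
Take 14 from Supplier V at 0.2 → need 57 more.
Take 21 from Supplier 21 at 0.4 → need 36 more.
Take 19 from Supplier 1 at 0.9 → need 17 more.
Take 17 from Supplier E at 2.4 to finish.
Supplier 16, Supplier 7, Supplier 11: unused.
Cost = 14×0.2 + 21×0.4 + 19×0.9 + 17×2.4 = 69.1.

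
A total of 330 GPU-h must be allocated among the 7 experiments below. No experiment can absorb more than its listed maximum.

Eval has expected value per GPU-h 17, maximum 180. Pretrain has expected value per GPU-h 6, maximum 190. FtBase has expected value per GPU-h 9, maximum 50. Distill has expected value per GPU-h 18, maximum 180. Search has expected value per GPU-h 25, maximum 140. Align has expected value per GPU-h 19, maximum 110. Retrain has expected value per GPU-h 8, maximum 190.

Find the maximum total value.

Rank by expected value per GPU-h: Search 25 > Align 19 > Distill 18 > Eval 17 > FtBase 9 > Retrain 8 > Pretrain 6.
Search: +140 to 140 (cap) ; 190 left.
Give Align 110 to hit its cap of 110 ; 80 left.
Only 80 left; Distill takes them to reach 80.
Total = 18×80 + 25×140 + 19×110 = 7030.

7030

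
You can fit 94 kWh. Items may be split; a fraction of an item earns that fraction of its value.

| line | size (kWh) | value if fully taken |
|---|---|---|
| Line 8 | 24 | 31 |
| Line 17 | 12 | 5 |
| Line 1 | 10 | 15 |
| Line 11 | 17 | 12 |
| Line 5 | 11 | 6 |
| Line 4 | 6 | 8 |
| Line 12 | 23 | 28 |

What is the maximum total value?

Sort by value density: Line 1 15/10≈1.5, Line 4 8/6≈1.33, Line 8 31/24≈1.29, Line 12 28/23≈1.22, Line 11 12/17≈0.706, Line 5 6/11≈0.545, Line 17 5/12≈0.417.
Take all of Line 1 (10 kWh, value 15) → 84 kWh left.
All 6 kWh of Line 4 fit (value 8) → 78 remain.
All 24 kWh of Line 8 fit (value 31) → 54 remain.
Take all of Line 12 (23 kWh, value 28) → 31 kWh left.
All 17 kWh of Line 11 fit (value 12) → 14 remain.
All 11 kWh of Line 5 fit (value 6) → 3 remain.
Fill the last 3 kWh with part of Line 17: 3/12 of it earns 1.25.
Total value = 101.25.

101.25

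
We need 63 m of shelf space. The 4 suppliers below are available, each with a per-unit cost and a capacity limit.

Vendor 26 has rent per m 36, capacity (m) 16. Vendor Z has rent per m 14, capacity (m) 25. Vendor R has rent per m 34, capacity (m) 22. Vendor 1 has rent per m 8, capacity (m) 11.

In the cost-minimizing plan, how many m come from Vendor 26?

5

Use suppliers in increasing cost order.
Vendor 1 (8): use full 11 → 52 m to go.
Vendor Z (14): use full 25 → 27 m to go.
Take 22 from Vendor R at 34 → need 5 more.
Vendor 26 at 36: take 5 of its 16 → requirement met.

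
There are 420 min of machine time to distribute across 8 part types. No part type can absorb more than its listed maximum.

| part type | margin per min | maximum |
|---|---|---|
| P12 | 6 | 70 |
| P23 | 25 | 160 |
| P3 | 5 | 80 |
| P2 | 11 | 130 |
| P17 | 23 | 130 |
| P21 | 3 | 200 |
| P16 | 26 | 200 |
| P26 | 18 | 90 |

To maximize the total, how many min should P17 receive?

Highest margin per min first: P16 26 > P23 25 > P17 23 > P26 18 > P2 11 > P12 6 > P3 5 > P21 3.
P16: +200 to 200 (cap) ; 220 left.
P23: +160 to 160 (cap) ; 60 left.
Only 60 left; P17 takes them to reach 60.

60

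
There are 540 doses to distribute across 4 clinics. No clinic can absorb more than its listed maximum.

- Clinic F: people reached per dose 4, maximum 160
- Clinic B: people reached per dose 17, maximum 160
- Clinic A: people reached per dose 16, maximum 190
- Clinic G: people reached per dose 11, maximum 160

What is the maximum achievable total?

7640

Highest people reached per dose first: Clinic B 17 > Clinic A 16 > Clinic G 11 > Clinic F 4.
Give Clinic B 160 to hit its cap of 160 ; 380 left.
Clinic A: +190 to 190 (cap) ; 190 left.
Give Clinic G 160 to hit its cap of 160 ; 30 left.
Clinic F has room for 160 but only 30 remain, so it gets 30.
Total = 4×30 + 17×160 + 16×190 + 11×160 = 7640.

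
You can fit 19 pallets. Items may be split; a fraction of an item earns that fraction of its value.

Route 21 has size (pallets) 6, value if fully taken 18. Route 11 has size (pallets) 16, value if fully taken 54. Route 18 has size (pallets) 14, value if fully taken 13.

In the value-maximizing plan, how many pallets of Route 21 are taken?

3

Rank by value-to-size ratio: Route 11 54/16≈3.38, Route 21 18/6≈3, Route 18 13/14≈0.929.
Route 11: take in full, 16 pallets for value 54 ; 3 left.
3 pallets left: a 3/6 share of Route 21 gives 18×3/6 = 9.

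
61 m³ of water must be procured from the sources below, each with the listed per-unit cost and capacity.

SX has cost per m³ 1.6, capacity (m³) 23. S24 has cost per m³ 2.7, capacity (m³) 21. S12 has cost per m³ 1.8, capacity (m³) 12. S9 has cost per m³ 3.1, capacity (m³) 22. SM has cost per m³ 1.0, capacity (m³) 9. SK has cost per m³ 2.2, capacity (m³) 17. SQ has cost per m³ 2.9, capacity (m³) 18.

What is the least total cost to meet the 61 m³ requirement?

Fill from the cheapest source first.
Take 9 from SM at 1.0 — need 52 more.
SX (1.6): use full 23 — 29 m³ to go.
Take 12 from S12 at 1.8 — need 17 more.
SK at 2.2: take all 17 m³ — 0 still needed.
S24, SQ, S9: unused.
Cost = 9×1.0 + 23×1.6 + 12×1.8 + 17×2.2 = 104.8.

104.8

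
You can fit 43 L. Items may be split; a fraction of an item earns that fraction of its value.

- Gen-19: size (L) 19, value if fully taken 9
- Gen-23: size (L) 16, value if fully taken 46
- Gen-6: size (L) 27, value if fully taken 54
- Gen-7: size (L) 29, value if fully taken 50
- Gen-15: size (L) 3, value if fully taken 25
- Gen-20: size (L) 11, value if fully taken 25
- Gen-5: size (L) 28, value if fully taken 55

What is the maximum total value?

122

Sort by value density: Gen-15 25/3≈8.33, Gen-23 46/16≈2.88, Gen-20 25/11≈2.27, Gen-6 54/27≈2, Gen-5 55/28≈1.96, Gen-7 50/29≈1.72, Gen-19 9/19≈0.474.
All 3 L of Gen-15 fit (value 25) ; 40 remain.
Gen-23: take in full, 16 L for value 46 ; 24 left.
All 11 L of Gen-20 fit (value 25) ; 13 remain.
Only 13 L remain; take 13/27 of Gen-6 for value 54×13/27 = 26.
Total value = 122.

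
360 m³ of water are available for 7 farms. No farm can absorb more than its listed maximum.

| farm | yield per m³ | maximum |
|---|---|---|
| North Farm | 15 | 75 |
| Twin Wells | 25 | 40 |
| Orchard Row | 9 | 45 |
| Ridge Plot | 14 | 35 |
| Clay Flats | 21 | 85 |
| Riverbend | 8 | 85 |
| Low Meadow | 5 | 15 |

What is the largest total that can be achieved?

Highest yield per m³ first: Twin Wells 25 > Clay Flats 21 > North Farm 15 > Ridge Plot 14 > Orchard Row 9 > Riverbend 8 > Low Meadow 5.
Give Twin Wells 40 to hit its cap of 40 — 320 left.
Clay Flats: +85 to 85 (cap) — 235 left.
North Farm: +75 to 75 (cap) — 160 left.
Ridge Plot: +35 to 35 (cap) — 125 left.
Orchard Row: +45 to 45 (cap) — 80 left.
Riverbend: +80 (room for 85) → 80. Pool exhausted.
Total = 15×75 + 25×40 + 9×45 + 14×35 + 21×85 + 8×80 = 5445.

5445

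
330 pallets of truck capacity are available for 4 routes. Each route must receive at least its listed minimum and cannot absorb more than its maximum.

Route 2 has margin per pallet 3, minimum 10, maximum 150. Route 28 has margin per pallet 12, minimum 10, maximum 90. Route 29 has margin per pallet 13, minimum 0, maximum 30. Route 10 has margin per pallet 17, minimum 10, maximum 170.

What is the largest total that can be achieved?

4480

Meeting every minimum uses 10+10+0+10 = 30 pallets, leaving 300.
Highest margin per pallet first: Route 10 17 > Route 29 13 > Route 28 12 > Route 2 3.
Give Route 10 160 more to hit its cap of 170 — 140 left.
Route 29 takes 30 more to reach its cap of 30 — 110 left.
Route 28 takes 80 more to reach its cap of 90 — 30 left.
Route 2 has room for 140 more but only 30 remain, so it gets 40.
Total = 3×40 + 12×90 + 13×30 + 17×170 = 4480.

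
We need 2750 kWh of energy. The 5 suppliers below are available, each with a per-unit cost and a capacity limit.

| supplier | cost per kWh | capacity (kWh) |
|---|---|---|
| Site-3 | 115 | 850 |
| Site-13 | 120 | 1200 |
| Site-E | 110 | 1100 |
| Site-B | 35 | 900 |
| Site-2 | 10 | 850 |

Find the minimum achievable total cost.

Fill from the cheapest supplier first.
Site-2 at 10: take all 850 kWh → 1900 still needed.
Site-B at 35: take all 900 kWh → 1000 still needed.
Site-E (110): take the remaining 1000 → done.
Site-3, Site-13: unused.
Cost = 850×10 + 900×35 + 1000×110 = 150000.

150000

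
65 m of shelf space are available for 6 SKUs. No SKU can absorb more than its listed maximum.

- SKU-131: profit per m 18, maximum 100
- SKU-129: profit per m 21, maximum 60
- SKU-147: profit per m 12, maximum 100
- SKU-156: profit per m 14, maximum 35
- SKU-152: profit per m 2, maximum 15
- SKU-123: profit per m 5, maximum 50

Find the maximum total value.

Highest profit per m first: SKU-129 21 > SKU-131 18 > SKU-156 14 > SKU-147 12 > SKU-123 5 > SKU-152 2.
Give SKU-129 60 to hit its cap of 60 — 5 left.
SKU-131: +5 (room for 100) → 5. Pool exhausted.
Total = 18×5 + 21×60 = 1350.

1350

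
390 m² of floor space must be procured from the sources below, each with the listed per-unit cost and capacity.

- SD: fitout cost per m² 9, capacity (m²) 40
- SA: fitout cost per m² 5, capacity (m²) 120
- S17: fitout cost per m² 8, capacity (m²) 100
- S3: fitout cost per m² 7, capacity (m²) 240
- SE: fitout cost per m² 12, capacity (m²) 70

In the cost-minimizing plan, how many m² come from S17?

Cheapest first:
SA (5): use full 120 — 270 m² to go.
S3 (7): use full 240 — 30 m² to go.
S17 at 8: take 30 of its 100 — requirement met.
SD, SE: unused.

30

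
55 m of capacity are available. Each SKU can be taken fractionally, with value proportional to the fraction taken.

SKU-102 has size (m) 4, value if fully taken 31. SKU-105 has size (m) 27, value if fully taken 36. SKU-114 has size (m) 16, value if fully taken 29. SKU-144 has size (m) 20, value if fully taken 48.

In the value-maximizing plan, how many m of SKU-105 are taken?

Best value per unit of size first: SKU-102 31/4≈7.75, SKU-144 48/20≈2.4, SKU-114 29/16≈1.81, SKU-105 36/27≈1.33.
Take all of SKU-102 (4 m, value 31) → 51 m left.
SKU-144: take in full, 20 m for value 48 → 31 left.
Take all of SKU-114 (16 m, value 29) → 15 m left.
15 m left: a 15/27 share of SKU-105 gives 36×15/27 = 20.

15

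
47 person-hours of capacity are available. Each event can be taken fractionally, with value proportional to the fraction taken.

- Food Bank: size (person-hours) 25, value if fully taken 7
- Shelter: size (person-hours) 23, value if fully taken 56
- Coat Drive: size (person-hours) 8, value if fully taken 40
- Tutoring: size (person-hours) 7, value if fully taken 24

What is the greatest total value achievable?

Sort by value density: Coat Drive 40/8≈5, Tutoring 24/7≈3.43, Shelter 56/23≈2.43, Food Bank 7/25≈0.28.
Coat Drive: take in full, 8 person-hours for value 40 — 39 left.
All 7 person-hours of Tutoring fit (value 24) — 32 remain.
All 23 person-hours of Shelter fit (value 56) — 9 remain.
9 person-hours left: a 9/25 share of Food Bank gives 7×9/25 = 2.52.
Total value = 122.52.

122.52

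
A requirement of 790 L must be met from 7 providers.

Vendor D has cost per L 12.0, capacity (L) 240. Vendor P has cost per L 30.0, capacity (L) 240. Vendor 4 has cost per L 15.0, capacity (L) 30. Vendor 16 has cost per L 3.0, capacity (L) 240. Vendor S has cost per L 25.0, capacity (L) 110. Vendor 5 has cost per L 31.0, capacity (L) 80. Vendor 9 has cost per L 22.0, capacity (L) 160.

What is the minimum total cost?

Use providers in increasing cost order.
Vendor 16 (3.0): use full 240 ; 550 L to go.
Take 240 from Vendor D at 12.0 ; need 310 more.
Take 30 from Vendor 4 at 15.0 ; need 280 more.
Take 160 from Vendor 9 at 22.0 ; need 120 more.
Vendor S (25.0): use full 110 ; 10 L to go.
Vendor P (30.0): take the remaining 10 ; done.
Vendor 5: unused.
Cost = 240×3.0 + 240×12.0 + 30×15.0 + 160×22.0 + 110×25.0 + 10×30.0 = 10620.

10620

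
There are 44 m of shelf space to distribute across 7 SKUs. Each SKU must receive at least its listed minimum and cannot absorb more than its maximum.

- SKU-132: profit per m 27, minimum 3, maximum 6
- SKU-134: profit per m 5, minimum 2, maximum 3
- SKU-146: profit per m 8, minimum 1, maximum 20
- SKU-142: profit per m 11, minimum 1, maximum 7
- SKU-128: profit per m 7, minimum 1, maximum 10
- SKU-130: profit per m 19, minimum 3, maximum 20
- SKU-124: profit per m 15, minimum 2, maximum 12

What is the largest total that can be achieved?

Meeting every minimum uses 3+2+1+1+1+3+2 = 13 m, leaving 31.
Highest profit per m first: SKU-132 27 > SKU-130 19 > SKU-124 15 > SKU-142 11 > SKU-146 8 > SKU-128 7 > SKU-134 5.
SKU-132 takes 3 more to reach its cap of 6 — 28 left.
SKU-130: +17 to 20 (cap) — 11 left.
SKU-124 takes 10 more to reach its cap of 12 — 1 left.
SKU-142 has room for 6 more but only 1 remain, so it gets 2.
Total = 27×6 + 5×2 + 8×1 + 11×2 + 7×1 + 19×20 + 15×12 = 769.

769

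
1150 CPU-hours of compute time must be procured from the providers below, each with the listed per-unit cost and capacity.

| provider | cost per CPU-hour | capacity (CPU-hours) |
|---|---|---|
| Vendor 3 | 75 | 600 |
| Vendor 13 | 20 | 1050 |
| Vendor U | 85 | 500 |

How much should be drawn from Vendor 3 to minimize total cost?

Use providers in increasing cost order.
Take 1050 from Vendor 13 at 20 → need 100 more.
Vendor 3 at 75: take 100 of its 600 → requirement met.
Vendor U: unused.

100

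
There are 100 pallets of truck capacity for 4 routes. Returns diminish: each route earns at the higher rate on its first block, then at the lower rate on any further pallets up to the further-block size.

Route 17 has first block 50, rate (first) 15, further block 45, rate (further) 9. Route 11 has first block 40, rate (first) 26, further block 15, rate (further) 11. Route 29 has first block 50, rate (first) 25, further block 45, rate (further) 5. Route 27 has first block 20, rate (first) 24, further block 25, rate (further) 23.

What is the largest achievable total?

Rank every tier by rate: Route 11/tier1 26 > Route 29/tier1 25 > Route 27/tier1 24 > Route 27/tier2 23 > Route 17/tier1 15 > Route 11/tier2 11 > Route 17/tier2 9 > Route 29/tier2 5.
Route 11 tier1 at 26: fill all 40 ; 60 left.
Route 29 tier1 at 25: fill all 50 ; 10 left.
Route 27 tier1 at 24: only 10 left, fill 10.
Total = 26×40 + 25×50 + 24×10 = 2530.

2530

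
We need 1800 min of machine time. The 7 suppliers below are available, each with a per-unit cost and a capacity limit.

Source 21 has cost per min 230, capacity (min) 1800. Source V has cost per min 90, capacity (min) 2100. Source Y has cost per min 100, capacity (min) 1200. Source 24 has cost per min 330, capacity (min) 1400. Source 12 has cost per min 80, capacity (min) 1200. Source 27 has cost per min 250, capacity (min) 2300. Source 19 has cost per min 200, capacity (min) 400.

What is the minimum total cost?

Use suppliers in increasing cost order.
Source 12 (80): use full 1200 — 600 min to go.
Source V (90): take the remaining 600 — done.
Source Y, Source 19, Source 21, Source 27, Source 24: unused.
Cost = 1200×80 + 600×90 = 150000.

150000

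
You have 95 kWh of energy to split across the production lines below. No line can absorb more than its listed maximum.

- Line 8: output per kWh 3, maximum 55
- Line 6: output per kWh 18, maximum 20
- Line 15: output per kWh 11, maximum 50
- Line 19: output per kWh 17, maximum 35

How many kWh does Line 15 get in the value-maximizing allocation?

40

Order the production lines by output per kWh: Line 6 18 > Line 19 17 > Line 15 11 > Line 8 3.
Line 6: +20 to 20 (cap) — 75 left.
Line 19 takes 35 to reach its cap of 35 — 40 left.
Line 15 has room for 50 but only 40 remain, so it gets 40.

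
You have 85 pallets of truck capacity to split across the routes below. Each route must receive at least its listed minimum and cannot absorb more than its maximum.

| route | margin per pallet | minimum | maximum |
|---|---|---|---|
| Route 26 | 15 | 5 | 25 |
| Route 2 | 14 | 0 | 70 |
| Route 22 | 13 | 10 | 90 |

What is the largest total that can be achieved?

1205

Meeting every minimum uses 5+0+10 = 15 pallets, leaving 70.
Order the routes by margin per pallet: Route 26 15 > Route 2 14 > Route 22 13.
Give Route 26 20 more to hit its cap of 25 ; 50 left.
Route 2: +50 (room for 70) → 50. Pool exhausted.
Total = 15×25 + 14×50 + 13×10 = 1205.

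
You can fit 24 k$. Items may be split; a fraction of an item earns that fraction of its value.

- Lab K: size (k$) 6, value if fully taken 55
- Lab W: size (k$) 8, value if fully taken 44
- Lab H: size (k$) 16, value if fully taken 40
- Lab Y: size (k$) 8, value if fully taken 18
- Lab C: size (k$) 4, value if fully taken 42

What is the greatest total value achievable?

Best value per unit of size first: Lab C 42/4≈10.5, Lab K 55/6≈9.17, Lab W 44/8≈5.5, Lab H 40/16≈2.5, Lab Y 18/8≈2.25.
All 4 k$ of Lab C fit (value 42) — 20 remain.
All 6 k$ of Lab K fit (value 55) — 14 remain.
All 8 k$ of Lab W fit (value 44) — 6 remain.
Fill the last 6 k$ with part of Lab H: 6/16 of it earns 15.
Total value = 156.

156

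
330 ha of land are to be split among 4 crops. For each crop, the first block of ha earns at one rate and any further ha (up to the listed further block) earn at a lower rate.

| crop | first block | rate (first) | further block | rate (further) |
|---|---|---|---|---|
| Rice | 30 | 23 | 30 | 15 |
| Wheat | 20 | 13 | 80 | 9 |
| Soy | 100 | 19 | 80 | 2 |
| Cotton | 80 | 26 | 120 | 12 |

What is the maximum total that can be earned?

6220

Order all 8 blocks by rate: Cotton/first 26 > Rice/first 23 > Soy/first 19 > Rice/second 15 > Wheat/first 13 > Cotton/second 12 > Wheat/second 9 > Soy/second 2.
Cotton first at 26: fill all 80 — 250 left.
Fill Rice first block (30 at 23) — 220 left.
Fill Soy first block (100 at 19) — 120 left.
Fill Rice second block (30 at 15) — 90 left.
Wheat/first (13): +20 — 70 left.
Cotton second at 12: only 70 left, fill 70.
Total = 26×80 + 23×30 + 19×100 + 15×30 + 13×20 + 12×70 = 6220.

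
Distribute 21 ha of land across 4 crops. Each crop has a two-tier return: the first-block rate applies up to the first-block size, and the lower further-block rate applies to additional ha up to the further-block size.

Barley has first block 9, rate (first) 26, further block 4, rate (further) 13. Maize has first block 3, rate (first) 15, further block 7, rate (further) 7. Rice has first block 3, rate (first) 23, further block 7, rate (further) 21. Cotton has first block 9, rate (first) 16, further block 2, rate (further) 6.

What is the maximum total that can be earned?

482

Order all 8 blocks by rate: Barley/first 26 > Rice/first 23 > Rice/second 21 > Cotton/first 16 > Maize/first 15 > Barley/second 13 > Maize/second 7 > Cotton/second 6.
Barley first at 26: fill all 9 — 12 left.
Fill Rice first block (3 at 23) — 9 left.
Fill Rice second block (7 at 21) — 2 left.
Cotton first at 16: only 2 left, fill 2.
Total = 26×9 + 23×3 + 21×7 + 16×2 = 482.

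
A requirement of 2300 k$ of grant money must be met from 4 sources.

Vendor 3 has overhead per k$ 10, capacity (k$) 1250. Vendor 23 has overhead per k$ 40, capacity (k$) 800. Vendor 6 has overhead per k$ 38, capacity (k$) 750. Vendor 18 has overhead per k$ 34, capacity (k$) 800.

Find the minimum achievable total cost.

49200

Use sources in increasing cost order.
Take 1250 from Vendor 3 at 10 → need 1050 more.
Vendor 18 at 34: take all 800 k$ → 250 still needed.
Vendor 6 at 38: take 250 of its 750 → requirement met.
Vendor 23: unused.
Cost = 1250×10 + 800×34 + 250×38 = 49200.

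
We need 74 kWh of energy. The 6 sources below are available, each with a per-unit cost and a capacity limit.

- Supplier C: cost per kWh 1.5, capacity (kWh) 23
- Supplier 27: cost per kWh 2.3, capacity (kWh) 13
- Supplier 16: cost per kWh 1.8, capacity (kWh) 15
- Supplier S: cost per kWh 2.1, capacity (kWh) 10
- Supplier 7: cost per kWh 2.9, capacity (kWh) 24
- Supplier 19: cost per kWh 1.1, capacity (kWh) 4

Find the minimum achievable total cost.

Fill from the cheapest source first.
Supplier 19 (1.1): use full 4 → 70 kWh to go.
Supplier C at 1.5: take all 23 kWh → 47 still needed.
Supplier 16 (1.8): use full 15 → 32 kWh to go.
Take 10 from Supplier S at 2.1 → need 22 more.
Supplier 27 (2.3): use full 13 → 9 kWh to go.
Supplier 7 at 2.9: take 9 of its 24 → requirement met.
Cost = 4×1.1 + 23×1.5 + 15×1.8 + 10×2.1 + 13×2.3 + 9×2.9 = 142.9.

142.9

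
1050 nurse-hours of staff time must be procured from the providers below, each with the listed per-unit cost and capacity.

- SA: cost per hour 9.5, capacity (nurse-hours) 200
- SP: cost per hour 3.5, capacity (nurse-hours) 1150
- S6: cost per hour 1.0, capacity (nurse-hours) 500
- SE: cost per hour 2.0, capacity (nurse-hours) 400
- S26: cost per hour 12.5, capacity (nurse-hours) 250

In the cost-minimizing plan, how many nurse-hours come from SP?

Use providers in increasing cost order.
S6 at 1.0: take all 500 nurse-hours → 550 still needed.
Take 400 from SE at 2.0 → need 150 more.
SP at 3.5: take 150 of its 1150 → requirement met.
SA, S26: unused.

150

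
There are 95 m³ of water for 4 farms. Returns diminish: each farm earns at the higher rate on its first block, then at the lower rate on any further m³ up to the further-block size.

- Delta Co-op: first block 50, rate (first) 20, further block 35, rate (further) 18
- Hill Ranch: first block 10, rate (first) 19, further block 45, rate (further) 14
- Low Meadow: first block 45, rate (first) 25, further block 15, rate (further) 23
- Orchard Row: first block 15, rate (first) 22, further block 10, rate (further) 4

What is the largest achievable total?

Order all 8 blocks by rate: Low Meadow/T1 25 > Low Meadow/T2 23 > Orchard Row/T1 22 > Delta Co-op/T1 20 > Hill Ranch/T1 19 > Delta Co-op/T2 18 > Hill Ranch/T2 14 > Orchard Row/T2 4.
Low Meadow/T1 (25): +45 → 50 left.
Low Meadow T2 at 23: fill all 15 → 35 left.
Orchard Row/T1 (22): +15 → 20 left.
Delta Co-op/T1: +20 of 50 at 20; pool empty.
Total = 25×45 + 23×15 + 22×15 + 20×20 = 2200.

2200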